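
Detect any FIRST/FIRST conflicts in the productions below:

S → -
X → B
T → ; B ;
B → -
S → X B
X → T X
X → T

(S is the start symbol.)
FIRST sets of the non-terminals at (or reachable through a nullable prefix from) the front of some alternative:
  FIRST(X) = { '-', ';' }
  FIRST(B) = { '-' }
  FIRST(T) = { ';' }

Productions for S:
  S → -: FIRST = { '-' }
  S → X B: FIRST = { '-', ';' }
Productions for X:
  X → B: FIRST = { '-' }
  X → T X: FIRST = { ';' }
  X → T: FIRST = { ';' }
T, B have only one production, so no FIRST/FIRST conflict is possible there.

Conflict for S: S → - and S → X B
  Overlap: { '-' }
Conflict for X: X → T X and X → T
  Overlap: { ';' }

Answer: Yes. S → '-' / S → X B on { '-' }; X → T X / X → T on { ';' }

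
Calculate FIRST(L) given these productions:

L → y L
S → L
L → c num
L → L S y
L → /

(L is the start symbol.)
{ '/', 'c', 'y' }

To compute FIRST(L), examine every production with L on the left-hand side, reading each right-hand side left to right until a non-nullable symbol is reached.

From L → y L:
  - y is a terminal: add 'y' and stop
From L → c num:
  - c is a terminal: add 'c' and stop
From L → L S y:
  - L is the symbol being defined: contributes nothing new
    L is not nullable, so stop
From L → /:
  - '/' is a terminal: add '/' and stop

Collecting: FIRST(L) = { '/', 'c', 'y' }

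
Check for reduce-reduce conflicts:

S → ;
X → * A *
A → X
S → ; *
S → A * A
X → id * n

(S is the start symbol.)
A reduce-reduce conflict occurs when an LR(0) state has two complete items [A → α .] and [B → β .] — both call for a reduction, and with no lookahead the parser cannot choose between them.

Augment with S' → S and build the canonical LR(0) collection (I0 = CLOSURE({[S' → . S]}), then GOTO on every symbol after a dot until no new states appear). It has 14 states:
  I0: { [A → . X], [S → . ; *], [S → . ;], [S → . A * A], [S' → . S], [X → . * A *], [X → . id * n] }  — shift
  I1: { [A → . X], [X → * . A *], [X → . * A *], [X → . id * n] }  — shift
  I2: { [S → ; . *], [S → ; .] }  — shift, reduce
  I3: { [S → A . * A] }  — shift
  I4: { [S' → S .] }  — accept
  I5: { [A → X .] }  — reduce
  I6: { [X → id . * n] }  — shift
  I7: { [X → id * . n] }  — shift
  I8: { [X → id * n .] }  — reduce
  I9: { [A → . X], [S → A * . A], [X → . * A *], [X → . id * n] }  — shift
  I10: { [S → A * A .] }  — reduce
  I11: { [S → ; * .] }  — reduce
  I12: { [X → * A . *] }  — shift
  I13: { [X → * A * .] }  — reduce

No state contains more than one complete item.

Answer: No reduce-reduce conflicts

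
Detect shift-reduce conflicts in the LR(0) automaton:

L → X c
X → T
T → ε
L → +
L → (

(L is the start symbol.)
Yes — I0: [T → .] vs [L → . (]

A shift-reduce conflict occurs when an LR(0) state has both:
  - a complete (reduce) item [A → α .] (dot at the end), and
  - a shift item [B → β . c γ] (dot before a terminal).

Augment with L' → L and build the canonical LR(0) collection (I0 = CLOSURE({[L' → . L]}), then GOTO on every symbol after a dot until no new states appear). It has 7 states:
  I0: { [L → . (], [L → . +], [L → . X c], [L' → . L], [T → .], [X → . T] }  — shift, reduce
  I1: { [L → ( .] }  — reduce
  I2: { [L → + .] }  — reduce
  I3: { [L' → L .] }  — accept
  I4: { [X → T .] }  — reduce
  I5: { [L → X . c] }  — shift
  I6: { [L → X c .] }  — reduce

I0 contains reduce item [T → .] and shift items [L → . (], [L → . +] — shift-reduce conflict.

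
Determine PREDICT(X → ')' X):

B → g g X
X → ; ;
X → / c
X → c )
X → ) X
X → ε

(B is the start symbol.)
{ ')' }

PREDICT(X → ')' X) = (FIRST(RHS) \ {ε}) ∪ (FOLLOW(X) if ε ∈ FIRST(RHS), i.e. RHS ⇒* ε)
FIRST(')' X) = { ')' }
ε ∉ FIRST(')' X), so FOLLOW(X) is not added.
PREDICT(X → ')' X) = { ')' }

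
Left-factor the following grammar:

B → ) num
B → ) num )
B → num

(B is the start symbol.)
Left-factoring transforms A → αβ₁ | αβ₂ into A → αA' and A' → β₁ | β₂
(α is the longest common prefix among the alternatives). Repeat until
no nonterminal has two alternatives with a common prefix.

Round 1: B has alternatives sharing prefix ') num'. Introduce B': B → ) num B'
  Add: B' → ε
  Add: B' → )

No remaining common prefixes — done.

Resulting grammar:
B → ) num B'
B' → ε
B' → )
B → num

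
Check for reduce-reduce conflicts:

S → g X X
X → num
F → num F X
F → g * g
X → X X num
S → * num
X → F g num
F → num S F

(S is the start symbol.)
Yes — I17: [X → X X num .] vs [X → num .]

A reduce-reduce conflict occurs when an LR(0) state has two complete items [A → α .] and [B → β .] — both call for a reduction, and with no lookahead the parser cannot choose between them.

Augment with S' → S and build the canonical LR(0) collection (I0 = CLOSURE({[S' → . S]}), then GOTO on every symbol after a dot until no new states appear). It has 22 states:
  I0: { [S → . * num], [S → . g X X], [S' → . S] }  — shift
  I1: { [S → * . num] }  — shift
  I2: { [S' → S .] }  — accept
  I3: { [F → . g * g], [F → . num F X], [F → . num S F], [S → g . X X], [X → . F g num], [X → . X X num], [X → . num] }  — shift
  I4: { [X → F . g num] }  — shift
  I5: { [F → . g * g], [F → . num F X], [F → . num S F], [S → g X . X], [X → . F g num], [X → . X X num], [X → . num], [X → X . X num] }  — shift
  I6: { [F → g . * g] }  — shift
  I7: { [F → . g * g], [F → . num F X], [F → . num S F], [F → num . F X], [F → num . S F], [S → . * num], [S → . g X X], [X → num .] }  — shift, reduce
  I8: { [F → . g * g], [F → . num F X], [F → . num S F], [F → num F . X], [X → . F g num], [X → . X X num], [X → . num] }  — shift
  I9: { [F → . g * g], [F → . num F X], [F → . num S F], [F → num S . F] }  — shift
  I10: { [F → . g * g], [F → . num F X], [F → . num S F], [F → g . * g], [S → g . X X], [X → . F g num], [X → . X X num], [X → . num] }  — shift
  I11: { [F → . g * g], [F → . num F X], [F → . num S F], [F → num . F X], [F → num . S F], [S → . * num], [S → . g X X] }  — shift
  I12: { [F → g * . g] }  — shift
  I13: { [F → g * g .] }  — reduce
  I14: { [F → num S F .] }  — reduce
  I15: { [F → . g * g], [F → . num F X], [F → . num S F], [F → num F X .], [X → . F g num], [X → . X X num], [X → . num], [X → X . X num] }  — shift, reduce
  I16: { [F → . g * g], [F → . num F X], [F → . num S F], [X → . F g num], [X → . X X num], [X → . num], [X → X . X num], [X → X X . num] }  — shift
  I17: { [F → . g * g], [F → . num F X], [F → . num S F], [F → num . F X], [F → num . S F], [S → . * num], [S → . g X X], [X → X X num .], [X → num .] }  — shift, 2 reduces
  I18: { [F → . g * g], [F → . num F X], [F → . num S F], [S → g X X .], [X → . F g num], [X → . X X num], [X → . num], [X → X . X num], [X → X X . num] }  — shift, reduce
  I19: { [X → F g . num] }  — shift
  I20: { [X → F g num .] }  — reduce
  I21: { [S → * num .] }  — reduce

I17 contains complete items [X → X X num .], [X → num .] — reduce-reduce conflict.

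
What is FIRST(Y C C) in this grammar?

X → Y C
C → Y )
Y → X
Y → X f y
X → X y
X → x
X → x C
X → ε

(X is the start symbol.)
FIRST sets of the non-terminals involved (from the grammar, by fixed-point iteration):
  FIRST(Y) = { ')', 'f', 'x', 'y', ε }
  FIRST(C) = { ')', 'f', 'x', 'y' }

To compute FIRST(Y C C), process the symbols left to right:
Symbol Y is a non-terminal. Add FIRST(Y) \ {ε} = { ')', 'f', 'x', 'y' }
Y is nullable (ε ∈ FIRST(Y)), continue to the next symbol.
Symbol C is a non-terminal. Add FIRST(C) \ {ε} = { ')', 'f', 'x', 'y' }
C is not nullable (ε ∉ FIRST(C)), so stop here.
FIRST(Y C C) = { ')', 'f', 'x', 'y' }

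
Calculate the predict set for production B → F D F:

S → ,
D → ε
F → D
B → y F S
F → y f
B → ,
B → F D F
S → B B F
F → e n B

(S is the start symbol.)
PREDICT(B → F D F) = (FIRST(RHS) \ {ε}) ∪ (FOLLOW(B) if ε ∈ FIRST(RHS), i.e. RHS ⇒* ε)
FIRST(F) = { 'e', 'y', ε }
FIRST(D) = { ε }
FIRST(F D F) = { 'e', 'y', ε }
ε ∈ FIRST(F D F) (the right-hand side is nullable), so add FOLLOW(B) = { $, ',', 'e', 'y' }
PREDICT(B → F D F) = { $, ',', 'e', 'y' }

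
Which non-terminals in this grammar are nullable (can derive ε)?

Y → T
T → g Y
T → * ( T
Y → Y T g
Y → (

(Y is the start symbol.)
A non-terminal is nullable if it can derive ε (the empty string): either it has an ε-production, or it has a production whose right-hand side consists entirely of nullable non-terminals.

There are no ε-productions, so no non-terminal can derive ε.
No non-terminals are nullable.

Answer: None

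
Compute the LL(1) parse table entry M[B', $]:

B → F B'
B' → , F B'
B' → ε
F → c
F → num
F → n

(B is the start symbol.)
To find M[B', $], we find productions for B' where $ is in the predict set (PREDICT(N → α) = (FIRST(α) \ {ε}) ∪ (FOLLOW(N) if α ⇒* ε)).

Relevant sets:
  FOLLOW(B') = { $ }

B' → , F B': PREDICT = { ',' }
B' → ε: PREDICT = { $ }
  $ is in predict set, so this production goes in M[B', $]

M[B', $] = B' → ε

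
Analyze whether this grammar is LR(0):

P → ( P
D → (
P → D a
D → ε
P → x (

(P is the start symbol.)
Augment with P' → P and build the canonical LR(0) collection (I0 = CLOSURE({[P' → . P]}), then GOTO on every symbol after a dot until no new states appear). It has 8 states:
  I0: { [D → . (], [D → .], [P → . ( P], [P → . D a], [P → . x (], [P' → . P] }  — shift, reduce
  I1: { [D → ( .], [D → . (], [D → .], [P → ( . P], [P → . ( P], [P → . D a], [P → . x (] }  — shift, 2 reduces
  I2: { [P → D . a] }  — shift
  I3: { [P' → P .] }  — accept
  I4: { [P → x . (] }  — shift
  I5: { [P → x ( .] }  — reduce
  I6: { [P → D a .] }  — reduce
  I7: { [P → ( P .] }  — reduce

Conflict in state I0:
  Shift-reduce conflict between [D → .] and [D → . (]
So the grammar is NOT LR(0).

Answer: No. Shift-reduce conflict between [D → .] and [D → . (]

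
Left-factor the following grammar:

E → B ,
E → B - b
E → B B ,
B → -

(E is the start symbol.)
Left-factoring transforms A → αβ₁ | αβ₂ into A → αA' and A' → β₁ | β₂
(α is the longest common prefix among the alternatives). Repeat until
no nonterminal has two alternatives with a common prefix.

Round 1: E has alternatives sharing prefix 'B'. Introduce E': E → B E'
  Add: E' → ,
  Add: E' → - b
  Add: E' → B ,

No remaining common prefixes — done.

Resulting grammar:
E → B E'
E' → ,
E' → - b
E' → B ,
B → -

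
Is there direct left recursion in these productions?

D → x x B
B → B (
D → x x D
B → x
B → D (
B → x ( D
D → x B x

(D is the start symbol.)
Direct left recursion occurs when N → N α for some non-terminal N (the right-hand side begins with the left-hand side itself).

D → x x B: starts with x
B → B (: LEFT RECURSIVE (starts with B)
D → x x D: starts with x
B → x: starts with x
B → D (: starts with D
B → x ( D: starts with x
D → x B x: starts with x

The grammar has direct left recursion on: B.

Answer: Yes, B is left-recursive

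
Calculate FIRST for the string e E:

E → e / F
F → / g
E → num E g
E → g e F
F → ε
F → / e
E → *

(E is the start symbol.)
To compute FIRST(e E), process the symbols left to right:
Symbol e is a terminal. Add 'e' and stop.
FIRST(e E) = { 'e' }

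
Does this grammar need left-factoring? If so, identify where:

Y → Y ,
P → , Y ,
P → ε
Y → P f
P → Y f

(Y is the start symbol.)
Left-factoring is needed when two productions for the same non-terminal
share a common prefix on the right-hand side.

Productions for Y:
  Y → Y ,
  Y → P f
Productions for P:
  P → , Y ,
  P → ε
  P → Y f

No common prefixes found.

Answer: No, left-factoring is not needed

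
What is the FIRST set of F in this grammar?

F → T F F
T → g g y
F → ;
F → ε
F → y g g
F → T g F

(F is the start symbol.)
FIRST sets of the other non-terminals involved (by the same procedure, iterated to a fixed point):
  FIRST(T) = { 'g' }

From F → T F F:
  - T is a non-terminal: add FIRST(T) \ {ε} = { 'g' }
    T is not nullable, so stop
From F → ;:
  - ';' is a terminal: add ';' and stop
From F → ε:
  - ε-production, so ε ∈ FIRST(F)
From F → y g g:
  - y is a terminal: add 'y' and stop
From F → T g F:
  - T is a non-terminal: add FIRST(T) \ {ε} = { 'g' }
    T is not nullable, so stop

Collecting: FIRST(F) = { ';', 'g', 'y', ε }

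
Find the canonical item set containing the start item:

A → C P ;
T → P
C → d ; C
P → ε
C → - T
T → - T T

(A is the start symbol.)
First, augment the grammar with A' → A
I₀ = CLOSURE({ [A' → . A] }):
  [A' → . A] has the dot before A: add [A → . C P ;]
  [A → . C P ;] has the dot before C: add [C → . d ; C], [C → . - T]
No further items can be added.

I₀ = { [A → . C P ;], [A' → . A], [C → . - T], [C → . d ; C] }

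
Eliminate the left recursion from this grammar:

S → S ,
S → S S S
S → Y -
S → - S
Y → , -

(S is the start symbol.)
S → Y - S'
S → - S S'
S' → , S'
S' → S S S'
S' → ε
Y → , -

S is directly left-recursive. The standard transformation for
  A → A α₁ | ... | A α_m | β₁ | ... | β_n
is
  A  → β₁ A' | ... | β_n A'
  A' → α₁ A' | ... | α_m A' | ε

S → Y - becomes S → Y - S'
S → - S becomes S → - S S'
S → S , becomes S' → , S'
S → S S S becomes S' → S S S'
Add S' → ε

Productions for other non-terminals are unchanged:
  Y → , -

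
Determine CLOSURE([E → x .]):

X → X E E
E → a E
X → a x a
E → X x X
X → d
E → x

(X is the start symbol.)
{ [E → x .] }

To compute CLOSURE, for each item [A → α.Bβ] where B is a non-terminal, add [B → .γ] for all productions B → γ; repeat for the newly added items until nothing changes.

Start with: [E → x .]
The dot is at the end, so nothing is added.

CLOSURE = { [E → x .] }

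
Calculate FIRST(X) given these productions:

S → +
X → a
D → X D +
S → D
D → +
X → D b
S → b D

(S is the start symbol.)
To compute FIRST(X), examine every production with X on the left-hand side, reading each right-hand side left to right until a non-nullable symbol is reached.

FIRST sets of the other non-terminals involved (by the same procedure, iterated to a fixed point):
  FIRST(D) = { '+', 'a' }

From X → a:
  - a is a terminal: add 'a' and stop
From X → D b:
  - D is a non-terminal: add FIRST(D) \ {ε} = { '+', 'a' }
    D is not nullable, so stop

Collecting: FIRST(X) = { '+', 'a' }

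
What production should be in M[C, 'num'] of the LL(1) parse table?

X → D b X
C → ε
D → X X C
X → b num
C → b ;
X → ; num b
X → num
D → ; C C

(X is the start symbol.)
Empty (error entry)

To find M[C, 'num'], we find productions for C where 'num' is in the predict set (PREDICT(N → α) = (FIRST(α) \ {ε}) ∪ (FOLLOW(N) if α ⇒* ε)).

Relevant sets:
  FOLLOW(C) = { 'b' }

C → ε: PREDICT = { 'b' }
C → b ;: PREDICT = { 'b' }

M[C, 'num'] is empty (no production applies)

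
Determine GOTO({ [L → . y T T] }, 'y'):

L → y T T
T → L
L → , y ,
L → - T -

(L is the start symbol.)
GOTO(I, 'y') = CLOSURE({ [A → αX.β] : [A → α.Xβ] ∈ I, X = 'y' })

Items with dot before 'y', with the dot advanced:
  [L → . y T T] → [L → y . T T]
Closure of the advanced items:
  [L → y . T T] has the dot before T: add [T → . L]
  [T → . L] has the dot before L: add [L → . y T T], [L → . , y ,], [L → . - T -]

GOTO = { [L → . , y ,], [L → . - T -], [L → . y T T], [L → y . T T], [T → . L] }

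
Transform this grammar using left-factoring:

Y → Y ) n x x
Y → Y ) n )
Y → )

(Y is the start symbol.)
Y → Y ) n Y'
Y' → x x
Y' → )
Y → )

Left-factoring transforms A → αβ₁ | αβ₂ into A → αA' and A' → β₁ | β₂
(α is the longest common prefix among the alternatives). Repeat until
no nonterminal has two alternatives with a common prefix.

Round 1: Y has alternatives sharing prefix 'Y ) n'. Introduce Y': Y → Y ) n Y'
  Add: Y' → x x
  Add: Y' → )

No remaining common prefixes — done.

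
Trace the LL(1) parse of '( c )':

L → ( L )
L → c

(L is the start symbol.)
LL(1) parsing maintains a stack (initially the start symbol over $) and the input. At each step: if the stack top is a terminal, match it against the current input token; if it is a non-terminal N, replace it with the RHS of M[N, lookahead] (the unique production whose predict set contains the lookahead).

Stack is shown with the top on the left.

Stack    Input    Action
------------------------
L $      ( c ) $  output L → ( L )
( L ) $  ( c ) $  match '('
L ) $    c ) $    output L → c
c ) $    c ) $    match 'c'
) $      ) $      match ')'
$        $        accept

The string is accepted.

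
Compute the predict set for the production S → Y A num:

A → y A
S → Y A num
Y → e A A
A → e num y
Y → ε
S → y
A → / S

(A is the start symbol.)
PREDICT(S → Y A num) = (FIRST(RHS) \ {ε}) ∪ (FOLLOW(S) if ε ∈ FIRST(RHS), i.e. RHS ⇒* ε)
FIRST(Y) = { 'e', ε }
FIRST(A) = { '/', 'e', 'y' }
FIRST(Y A num) = { '/', 'e', 'y' }
ε ∉ FIRST(Y A num), so FOLLOW(S) is not added.
PREDICT(S → Y A num) = { '/', 'e', 'y' }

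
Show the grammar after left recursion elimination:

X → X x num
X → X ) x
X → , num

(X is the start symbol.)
X → , num X'
X' → x num X'
X' → ) x X'
X' → ε

X is directly left-recursive. The standard transformation for
  A → A α₁ | ... | A α_m | β₁ | ... | β_n
is
  A  → β₁ A' | ... | β_n A'
  A' → α₁ A' | ... | α_m A' | ε

X → , num becomes X → , num X'
X → X x num becomes X' → x num X'
X → X ) x becomes X' → ) x X'
Add X' → ε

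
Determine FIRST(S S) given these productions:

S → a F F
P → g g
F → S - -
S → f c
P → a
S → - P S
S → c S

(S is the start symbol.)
{ '-', 'a', 'c', 'f' }

FIRST sets of the non-terminals involved (from the grammar, by fixed-point iteration):
  FIRST(S) = { '-', 'a', 'c', 'f' }

To compute FIRST(S S), process the symbols left to right:
Symbol S is a non-terminal. Add FIRST(S) \ {ε} = { '-', 'a', 'c', 'f' }
S is not nullable (ε ∉ FIRST(S)), so stop here.
FIRST(S S) = { '-', 'a', 'c', 'f' }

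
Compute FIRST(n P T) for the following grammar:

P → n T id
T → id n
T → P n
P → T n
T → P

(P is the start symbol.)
To compute FIRST(n P T), process the symbols left to right:
Symbol n is a terminal. Add 'n' and stop.
FIRST(n P T) = { 'n' }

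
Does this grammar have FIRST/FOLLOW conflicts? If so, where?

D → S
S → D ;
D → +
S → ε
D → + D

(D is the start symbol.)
Yes. S → D ';' with FOLLOW(S) on { ';' }

Nullable non-terminals: D, S.
FIRST sets used below: FIRST(S) = { '+', ';', ε }, FIRST(D) = { '+', ';', ε }

D: nullable alternative(s) D → S; FOLLOW(D) = { $, ';' }
  D → S: FIRST \ {ε} = { '+', ';' } — this is the only nullable alternative, skip
  D → +: FIRST \ {ε} = { '+' } — disjoint from FOLLOW(D)
  D → + D: FIRST \ {ε} = { '+' } — disjoint from FOLLOW(D)

S: nullable alternative(s) S → ε; FOLLOW(S) = { $, ';' }
  S → D ;: FIRST \ {ε} = { '+', ';' } — overlaps FOLLOW(S) on { ';' }: CONFLICT
  S → ε: FIRST \ {ε} = { } — this is the only nullable alternative, skip

So the grammar has 1 FIRST/FOLLOW conflict (marked CONFLICT above).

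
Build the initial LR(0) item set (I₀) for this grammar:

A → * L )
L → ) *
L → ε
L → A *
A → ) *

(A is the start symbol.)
First, augment the grammar with A' → A
I₀ = CLOSURE({ [A' → . A] }):
  [A' → . A] has the dot before A: add [A → . * L )], [A → . ) *]
No further items can be added.

I₀ = { [A → . ) *], [A → . * L )], [A' → . A] }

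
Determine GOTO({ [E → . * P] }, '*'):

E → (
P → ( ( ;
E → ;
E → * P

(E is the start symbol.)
{ [E → * . P], [P → . ( ( ;] }

GOTO(I, '*') = CLOSURE({ [A → αX.β] : [A → α.Xβ] ∈ I, X = '*' })

Items with dot before '*', with the dot advanced:
  [E → . * P] → [E → * . P]
Closure of the advanced items:
  [E → * . P] has the dot before P: add [P → . ( ( ;]

GOTO = { [E → * . P], [P → . ( ( ;] }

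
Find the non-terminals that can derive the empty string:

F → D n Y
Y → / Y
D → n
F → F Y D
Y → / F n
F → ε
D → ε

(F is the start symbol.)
{ 'D', 'F' }

A non-terminal is nullable if it can derive ε (the empty string): either it has an ε-production, or it has a production whose right-hand side consists entirely of nullable non-terminals.

ε-productions: F → ε, D → ε
So F, D are immediately nullable.
No further non-terminal can be added: every production for the remaining non-terminals contains a terminal or a non-nullable non-terminal.
Nullable = { 'D', 'F' }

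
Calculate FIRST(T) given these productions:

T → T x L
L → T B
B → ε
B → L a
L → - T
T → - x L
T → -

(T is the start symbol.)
From T → T x L:
  - T is the symbol being defined: contributes nothing new
    T is not nullable, so stop
From T → - x L:
  - '-' is a terminal: add '-' and stop
From T → -:
  - '-' is a terminal: add '-' and stop

Collecting: FIRST(T) = { '-' }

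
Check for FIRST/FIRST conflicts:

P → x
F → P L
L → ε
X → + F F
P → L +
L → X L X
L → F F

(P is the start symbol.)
Yes. P → x / P → L '+' on { 'x' }; L → X L X / L → F F on { '+' }

A FIRST/FIRST conflict occurs when two productions N → α and N → β for the same non-terminal have FIRST(α) ∩ FIRST(β) ≠ ∅ (with ε ∈ FIRST of a nullable right-hand side, so two nullable alternatives also conflict).

FIRST sets of the non-terminals at (or reachable through a nullable prefix from) the front of some alternative:
  FIRST(L) = { '+', 'x', ε }
  FIRST(X) = { '+' }
  FIRST(F) = { '+', 'x' }

Productions for P:
  P → x: FIRST = { 'x' }
  P → L +: FIRST = { '+', 'x' }
Productions for L:
  L → ε: FIRST = { ε }
  L → X L X: FIRST = { '+' }
  L → F F: FIRST = { '+', 'x' }
F, X have only one production, so no FIRST/FIRST conflict is possible there.

Conflict for P: P → x and P → L +
  Overlap: { 'x' }
Conflict for L: L → X L X and L → F F
  Overlap: { '+' }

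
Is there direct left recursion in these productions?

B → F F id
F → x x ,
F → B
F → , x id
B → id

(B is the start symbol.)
Direct left recursion occurs when N → N α for some non-terminal N (the right-hand side begins with the left-hand side itself).

B → F F id: starts with F
F → x x ,: starts with x
F → B: starts with B
F → , x id: starts with ','
B → id: starts with id

No direct left recursion found.

Answer: No direct left recursion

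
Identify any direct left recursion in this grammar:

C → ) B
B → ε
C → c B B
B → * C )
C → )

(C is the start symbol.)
Direct left recursion occurs when N → N α for some non-terminal N (the right-hand side begins with the left-hand side itself).

C → ) B: starts with ')'
B → ε: starts with ε
C → c B B: starts with c
B → * C ): starts with '*'
C → ): starts with ')'

No direct left recursion found.

Answer: No direct left recursion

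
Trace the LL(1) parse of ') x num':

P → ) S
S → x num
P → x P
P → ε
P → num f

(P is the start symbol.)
LL(1) parsing maintains a stack (initially the start symbol over $) and the input. At each step: if the stack top is a terminal, match it against the current input token; if it is a non-terminal N, replace it with the RHS of M[N, lookahead] (the unique production whose predict set contains the lookahead).

Stack is shown with the top on the left.

Stack    Input      Action
--------------------------
P $      ) x num $  output P → ) S
) S $    ) x num $  match ')'
S $      x num $    output S → x num
x num $  x num $    match 'x'
num $    num $      match 'num'
$        $          accept

The string is accepted.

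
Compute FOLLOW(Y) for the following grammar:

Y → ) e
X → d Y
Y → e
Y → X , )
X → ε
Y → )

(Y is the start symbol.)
{ $, ',' }

Y is the start symbol, so $ ∈ FOLLOW(Y).
In X → d Y: Y is at the end, add FOLLOW(X)

The FOLLOW sets referred to above (computed the same way, to a fixed point):
  FOLLOW(X) = { ',' }

Taking the union: FOLLOW(Y) = { $, ',' }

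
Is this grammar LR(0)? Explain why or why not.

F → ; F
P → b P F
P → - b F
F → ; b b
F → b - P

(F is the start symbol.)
Augment with F' → F and build the canonical LR(0) collection (I0 = CLOSURE({[F' → . F]}), then GOTO on every symbol after a dot until no new states appear). It has 15 states:
  I0: { [F → . ; F], [F → . ; b b], [F → . b - P], [F' → . F] }  — shift
  I1: { [F → . ; F], [F → . ; b b], [F → . b - P], [F → ; . F], [F → ; . b b] }  — shift
  I2: { [F' → F .] }  — accept
  I3: { [F → b . - P] }  — shift
  I4: { [F → b - . P], [P → . - b F], [P → . b P F] }  — shift
  I5: { [P → - . b F] }  — shift
  I6: { [F → b - P .] }  — reduce
  I7: { [P → . - b F], [P → . b P F], [P → b . P F] }  — shift
  I8: { [F → . ; F], [F → . ; b b], [F → . b - P], [P → b P . F] }  — shift
  I9: { [P → b P F .] }  — reduce
  I10: { [F → . ; F], [F → . ; b b], [F → . b - P], [P → - b . F] }  — shift
  I11: { [P → - b F .] }  — reduce
  I12: { [F → ; F .] }  — reduce
  I13: { [F → ; b . b], [F → b . - P] }  — shift
  I14: { [F → ; b b .] }  — reduce

Every state is either a pure shift/goto state or contains exactly one complete item and nothing to shift — no conflicts. The grammar is LR(0).

Answer: Yes, the grammar is LR(0)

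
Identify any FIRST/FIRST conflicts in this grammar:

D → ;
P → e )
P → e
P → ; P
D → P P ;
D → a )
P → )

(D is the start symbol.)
A FIRST/FIRST conflict occurs when two productions N → α and N → β for the same non-terminal have FIRST(α) ∩ FIRST(β) ≠ ∅ (with ε ∈ FIRST of a nullable right-hand side, so two nullable alternatives also conflict).

FIRST sets of the non-terminals at (or reachable through a nullable prefix from) the front of some alternative:
  FIRST(P) = { ')', ';', 'e' }

Productions for D:
  D → ;: FIRST = { ';' }
  D → P P ;: FIRST = { ')', ';', 'e' }
  D → a ): FIRST = { 'a' }
Productions for P:
  P → e ): FIRST = { 'e' }
  P → e: FIRST = { 'e' }
  P → ; P: FIRST = { ';' }
  P → ): FIRST = { ')' }

Conflict for D: D → ; and D → P P ;
  Overlap: { ';' }
Conflict for P: P → e ) and P → e
  Overlap: { 'e' }

Answer: Yes. D → ';' / D → P P ';' on { ';' }; P → e ')' / P → e on { 'e' }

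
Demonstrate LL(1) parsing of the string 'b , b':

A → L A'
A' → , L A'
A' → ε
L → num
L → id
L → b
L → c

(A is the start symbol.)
LL(1) parsing maintains a stack (initially the start symbol over $) and the input. At each step: if the stack top is a terminal, match it against the current input token; if it is a non-terminal N, replace it with the RHS of M[N, lookahead] (the unique production whose predict set contains the lookahead).

Stack is shown with the top on the left.

Stack     Input    Action
-------------------------
A $       b , b $  output A → L A'
L A' $    b , b $  output L → b
b A' $    b , b $  match 'b'
A' $      , b $    output A' → , L A'
, L A' $  , b $    match ','
L A' $    b $      output L → b
b A' $    b $      match 'b'
A' $      $        output A' → ε
$         $        accept

The string is accepted.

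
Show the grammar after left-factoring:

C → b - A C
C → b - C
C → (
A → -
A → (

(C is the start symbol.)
C → b - C'
C' → A C
C' → C
C → (
A → -
A → (

Left-factoring transforms A → αβ₁ | αβ₂ into A → αA' and A' → β₁ | β₂
(α is the longest common prefix among the alternatives). Repeat until
no nonterminal has two alternatives with a common prefix.

Round 1: C has alternatives sharing prefix 'b -'. Introduce C': C → b - C'
  Add: C' → A C
  Add: C' → C

No remaining common prefixes — done.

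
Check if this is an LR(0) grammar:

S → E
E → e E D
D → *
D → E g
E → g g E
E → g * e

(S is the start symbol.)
A grammar is LR(0) if no state in the canonical LR(0) collection has:
  - both a shift item (dot before a terminal) and a complete item (shift-reduce conflict), or
  - two or more complete items (reduce-reduce conflict; the accept item [S' → S .] counts as a complete item here).

Augment with S' → S and build the canonical LR(0) collection (I0 = CLOSURE({[S' → . S]}), then GOTO on every symbol after a dot until no new states appear). It has 14 states:
  I0: { [E → . e E D], [E → . g * e], [E → . g g E], [S → . E], [S' → . S] }  — shift
  I1: { [S → E .] }  — reduce
  I2: { [S' → S .] }  — accept
  I3: { [E → . e E D], [E → . g * e], [E → . g g E], [E → e . E D] }  — shift
  I4: { [E → g . * e], [E → g . g E] }  — shift
  I5: { [E → g * . e] }  — shift
  I6: { [E → . e E D], [E → . g * e], [E → . g g E], [E → g g . E] }  — shift
  I7: { [E → g g E .] }  — reduce
  I8: { [E → g * e .] }  — reduce
  I9: { [D → . *], [D → . E g], [E → . e E D], [E → . g * e], [E → . g g E], [E → e E . D] }  — shift
  I10: { [D → * .] }  — reduce
  I11: { [E → e E D .] }  — reduce
  I12: { [D → E . g] }  — shift
  I13: { [D → E g .] }  — reduce

Every state is either a pure shift/goto state or contains exactly one complete item and nothing to shift — no conflicts. The grammar is LR(0).

Answer: Yes, the grammar is LR(0)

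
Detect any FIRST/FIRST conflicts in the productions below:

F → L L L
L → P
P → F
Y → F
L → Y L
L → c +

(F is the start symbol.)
Yes. L → P / L → Y L on { 'c' }; L → P / L → c '+' on { 'c' }; L → Y L / L → c '+' on { 'c' }

FIRST sets of the non-terminals at (or reachable through a nullable prefix from) the front of some alternative:
  FIRST(P) = { 'c' }
  FIRST(Y) = { 'c' }

Productions for L:
  L → P: FIRST = { 'c' }
  L → Y L: FIRST = { 'c' }
  L → c +: FIRST = { 'c' }
F, P, Y have only one production, so no FIRST/FIRST conflict is possible there.

Conflict for L: L → P and L → Y L
  Overlap: { 'c' }
Conflict for L: L → P and L → c +
  Overlap: { 'c' }
Conflict for L: L → Y L and L → c +
  Overlap: { 'c' }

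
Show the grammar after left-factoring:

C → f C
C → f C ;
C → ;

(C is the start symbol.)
Left-factoring transforms A → αβ₁ | αβ₂ into A → αA' and A' → β₁ | β₂
(α is the longest common prefix among the alternatives). Repeat until
no nonterminal has two alternatives with a common prefix.

Round 1: C has alternatives sharing prefix 'f C'. Introduce C': C → f C C'
  Add: C' → ε
  Add: C' → ;

No remaining common prefixes — done.

Resulting grammar:
C → f C C'
C' → ε
C' → ;
C → ;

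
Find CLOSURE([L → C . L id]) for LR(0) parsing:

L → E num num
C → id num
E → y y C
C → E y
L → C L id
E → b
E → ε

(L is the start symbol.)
{ [C → . E y], [C → . id num], [E → . b], [E → . y y C], [E → .], [L → . C L id], [L → . E num num], [L → C . L id] }

To compute CLOSURE, for each item [A → α.Bβ] where B is a non-terminal, add [B → .γ] for all productions B → γ; repeat for the newly added items until nothing changes.

Start with: [L → C . L id]
  [L → C . L id] has the dot before L: add [L → . E num num], [L → . C L id]
  [L → . E num num] has the dot before E: add [E → . y y C], [E → . b], [E → .]
  [L → . C L id] has the dot before C: add [C → . id num], [C → . E y]
No further items can be added.

CLOSURE = { [C → . E y], [C → . id num], [E → . b], [E → . y y C], [E → .], [L → . C L id], [L → . E num num], [L → C . L id] }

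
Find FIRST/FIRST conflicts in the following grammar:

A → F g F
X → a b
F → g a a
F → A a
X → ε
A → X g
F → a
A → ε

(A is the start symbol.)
Yes. A → F g F / A → X g on { 'a', 'g' }; F → g a a / F → A a on { 'g' }; F → A a / F → a on { 'a' }

A FIRST/FIRST conflict occurs when two productions N → α and N → β for the same non-terminal have FIRST(α) ∩ FIRST(β) ≠ ∅ (with ε ∈ FIRST of a nullable right-hand side, so two nullable alternatives also conflict).

FIRST sets of the non-terminals at (or reachable through a nullable prefix from) the front of some alternative:
  FIRST(F) = { 'a', 'g' }
  FIRST(X) = { 'a', ε }
  FIRST(A) = { 'a', 'g', ε }

Productions for A:
  A → F g F: FIRST = { 'a', 'g' }
  A → X g: FIRST = { 'a', 'g' }
  A → ε: FIRST = { ε }
Productions for X:
  X → a b: FIRST = { 'a' }
  X → ε: FIRST = { ε }
Productions for F:
  F → g a a: FIRST = { 'g' }
  F → A a: FIRST = { 'a', 'g' }
  F → a: FIRST = { 'a' }

Conflict for A: A → F g F and A → X g
  Overlap: { 'a', 'g' }
Conflict for F: F → g a a and F → A a
  Overlap: { 'g' }
Conflict for F: F → A a and F → a
  Overlap: { 'a' }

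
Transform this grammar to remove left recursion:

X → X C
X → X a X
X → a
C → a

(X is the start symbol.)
X → a X'
X' → C X'
X' → a X X'
X' → ε
C → a

X is directly left-recursive. The standard transformation for
  A → A α₁ | ... | A α_m | β₁ | ... | β_n
is
  A  → β₁ A' | ... | β_n A'
  A' → α₁ A' | ... | α_m A' | ε

X → a becomes X → a X'
X → X C becomes X' → C X'
X → X a X becomes X' → a X X'
Add X' → ε

Productions for other non-terminals are unchanged:
  C → a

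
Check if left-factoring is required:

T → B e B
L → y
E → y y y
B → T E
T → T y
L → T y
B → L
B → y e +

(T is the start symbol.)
No, left-factoring is not needed

Left-factoring is needed when two productions for the same non-terminal
share a common prefix on the right-hand side.

Productions for T:
  T → B e B
  T → T y
Productions for L:
  L → y
  L → T y
Productions for B:
  B → T E
  B → L
  B → y e +

No common prefixes found.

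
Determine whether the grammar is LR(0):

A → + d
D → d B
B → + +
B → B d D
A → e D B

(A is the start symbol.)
No. Shift-reduce conflict between [D → d B .] and [B → B . d D]

A grammar is LR(0) if no state in the canonical LR(0) collection has:
  - both a shift item (dot before a terminal) and a complete item (shift-reduce conflict), or
  - two or more complete items (reduce-reduce conflict; the accept item [A' → A .] counts as a complete item here).

Augment with A' → A and build the canonical LR(0) collection (I0 = CLOSURE({[A' → . A]}), then GOTO on every symbol after a dot until no new states appear). It has 13 states:
  I0: { [A → . + d], [A → . e D B], [A' → . A] }  — shift
  I1: { [A → + . d] }  — shift
  I2: { [A' → A .] }  — accept
  I3: { [A → e . D B], [D → . d B] }  — shift
  I4: { [A → e D . B], [B → . + +], [B → . B d D] }  — shift
  I5: { [B → . + +], [B → . B d D], [D → d . B] }  — shift
  I6: { [B → + . +] }  — shift
  I7: { [B → B . d D], [D → d B .] }  — shift, reduce
  I8: { [B → B d . D], [D → . d B] }  — shift
  I9: { [B → B d D .] }  — reduce
  I10: { [B → + + .] }  — reduce
  I11: { [A → e D B .], [B → B . d D] }  — shift, reduce
  I12: { [A → + d .] }  — reduce

Conflict in state I7:
  Shift-reduce conflict between [D → d B .] and [B → B . d D]
So the grammar is NOT LR(0).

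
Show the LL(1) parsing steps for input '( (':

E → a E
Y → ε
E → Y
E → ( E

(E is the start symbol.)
LL(1) parsing maintains a stack (initially the start symbol over $) and the input. At each step: if the stack top is a terminal, match it against the current input token; if it is a non-terminal N, replace it with the RHS of M[N, lookahead] (the unique production whose predict set contains the lookahead).

Stack is shown with the top on the left.

Stack  Input  Action
--------------------
E $    ( ( $  output E → ( E
( E $  ( ( $  match '('
E $    ( $    output E → ( E
( E $  ( $    match '('
E $    $      output E → Y
Y $    $      output Y → ε
$      $      accept

The string is accepted.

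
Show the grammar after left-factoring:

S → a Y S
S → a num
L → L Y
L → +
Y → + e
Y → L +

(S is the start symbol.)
S → a S'
S' → Y S
S' → num
L → L Y
L → +
Y → + e
Y → L +

Left-factoring transforms A → αβ₁ | αβ₂ into A → αA' and A' → β₁ | β₂
(α is the longest common prefix among the alternatives). Repeat until
no nonterminal has two alternatives with a common prefix.

Round 1: S has alternatives sharing prefix 'a'. Introduce S': S → a S'
  Add: S' → Y S
  Add: S' → num

No remaining common prefixes — done.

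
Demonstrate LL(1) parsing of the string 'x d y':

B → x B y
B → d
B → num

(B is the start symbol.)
LL(1) parsing maintains a stack (initially the start symbol over $) and the input. At each step: if the stack top is a terminal, match it against the current input token; if it is a non-terminal N, replace it with the RHS of M[N, lookahead] (the unique production whose predict set contains the lookahead).

Stack is shown with the top on the left.

Stack    Input    Action
------------------------
B $      x d y $  output B → x B y
x B y $  x d y $  match 'x'
B y $    d y $    output B → d
d y $    d y $    match 'd'
y $      y $      match 'y'
$        $        accept

The string is accepted.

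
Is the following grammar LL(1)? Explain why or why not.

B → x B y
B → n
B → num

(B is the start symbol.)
Yes, the grammar is LL(1).

A grammar is LL(1) if for each non-terminal N with multiple productions, the predict sets of those productions are pairwise disjoint, where PREDICT(N → α) = (FIRST(α) \ {ε}) ∪ (FOLLOW(N) if α ⇒* ε).

For B:
  PREDICT(B → x B y) = { 'x' }
  PREDICT(B → n) = { 'n' }
  PREDICT(B → num) = { 'num' }

All predict sets are disjoint. The grammar IS LL(1).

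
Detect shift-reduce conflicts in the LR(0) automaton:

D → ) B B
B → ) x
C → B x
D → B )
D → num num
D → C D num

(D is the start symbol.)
Augment with D' → D and build the canonical LR(0) collection (I0 = CLOSURE({[D' → . D]}), then GOTO on every symbol after a dot until no new states appear). It has 15 states:
  I0: { [B → . ) x], [C → . B x], [D → . ) B B], [D → . B )], [D → . C D num], [D → . num num], [D' → . D] }  — shift
  I1: { [B → ) . x], [B → . ) x], [D → ) . B B] }  — shift
  I2: { [C → B . x], [D → B . )] }  — shift
  I3: { [B → . ) x], [C → . B x], [D → . ) B B], [D → . B )], [D → . C D num], [D → . num num], [D → C . D num] }  — shift
  I4: { [D' → D .] }  — accept
  I5: { [D → num . num] }  — shift
  I6: { [D → num num .] }  — reduce
  I7: { [D → C D . num] }  — shift
  I8: { [D → C D num .] }  — reduce
  I9: { [D → B ) .] }  — reduce
  I10: { [C → B x .] }  — reduce
  I11: { [B → ) . x] }  — shift
  I12: { [B → . ) x], [D → ) B . B] }  — shift
  I13: { [B → ) x .] }  — reduce
  I14: { [D → ) B B .] }  — reduce

No state contains both a complete item and a shift item.

Answer: No shift-reduce conflicts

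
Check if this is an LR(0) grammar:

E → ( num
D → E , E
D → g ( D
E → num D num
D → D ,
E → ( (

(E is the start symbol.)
No. Shift-reduce conflict between [D → g ( D .] and [D → D . ,]

A grammar is LR(0) if no state in the canonical LR(0) collection has:
  - both a shift item (dot before a terminal) and a complete item (shift-reduce conflict), or
  - two or more complete items (reduce-reduce conflict; the accept item [E' → E .] counts as a complete item here).

Augment with E' → E and build the canonical LR(0) collection (I0 = CLOSURE({[E' → . E]}), then GOTO on every symbol after a dot until no new states appear). It has 15 states:
  I0: { [E → . ( (], [E → . ( num], [E → . num D num], [E' → . E] }  — shift
  I1: { [E → ( . (], [E → ( . num] }  — shift
  I2: { [E' → E .] }  — accept
  I3: { [D → . D ,], [D → . E , E], [D → . g ( D], [E → . ( (], [E → . ( num], [E → . num D num], [E → num . D num] }  — shift
  I4: { [D → D . ,], [E → num D . num] }  — shift
  I5: { [D → E . , E] }  — shift
  I6: { [D → g . ( D] }  — shift
  I7: { [D → . D ,], [D → . E , E], [D → . g ( D], [D → g ( . D], [E → . ( (], [E → . ( num], [E → . num D num] }  — shift
  I8: { [D → D . ,], [D → g ( D .] }  — shift, reduce
  I9: { [D → D , .] }  — reduce
  I10: { [D → E , . E], [E → . ( (], [E → . ( num], [E → . num D num] }  — shift
  I11: { [D → E , E .] }  — reduce
  I12: { [E → num D num .] }  — reduce
  I13: { [E → ( ( .] }  — reduce
  I14: { [E → ( num .] }  — reduce

Conflict in state I8:
  Shift-reduce conflict between [D → g ( D .] and [D → D . ,]
So the grammar is NOT LR(0).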